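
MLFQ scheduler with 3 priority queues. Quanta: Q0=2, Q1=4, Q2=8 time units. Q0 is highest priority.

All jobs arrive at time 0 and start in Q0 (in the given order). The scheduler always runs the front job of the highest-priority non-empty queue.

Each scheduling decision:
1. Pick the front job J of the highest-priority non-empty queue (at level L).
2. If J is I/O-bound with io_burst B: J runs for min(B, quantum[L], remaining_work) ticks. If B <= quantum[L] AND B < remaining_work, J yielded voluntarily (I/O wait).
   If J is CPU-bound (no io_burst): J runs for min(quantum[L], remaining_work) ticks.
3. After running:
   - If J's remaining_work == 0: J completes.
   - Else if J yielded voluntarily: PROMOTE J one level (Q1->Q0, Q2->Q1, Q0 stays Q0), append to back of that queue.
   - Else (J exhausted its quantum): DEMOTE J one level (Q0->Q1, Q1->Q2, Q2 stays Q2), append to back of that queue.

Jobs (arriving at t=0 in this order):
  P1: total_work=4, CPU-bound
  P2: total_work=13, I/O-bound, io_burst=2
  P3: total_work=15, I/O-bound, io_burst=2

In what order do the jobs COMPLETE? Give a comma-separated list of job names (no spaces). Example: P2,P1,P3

t=0-2: P1@Q0 runs 2, rem=2, quantum used, demote→Q1. Q0=[P2,P3] Q1=[P1] Q2=[]
t=2-4: P2@Q0 runs 2, rem=11, I/O yield, promote→Q0. Q0=[P3,P2] Q1=[P1] Q2=[]
t=4-6: P3@Q0 runs 2, rem=13, I/O yield, promote→Q0. Q0=[P2,P3] Q1=[P1] Q2=[]
t=6-8: P2@Q0 runs 2, rem=9, I/O yield, promote→Q0. Q0=[P3,P2] Q1=[P1] Q2=[]
t=8-10: P3@Q0 runs 2, rem=11, I/O yield, promote→Q0. Q0=[P2,P3] Q1=[P1] Q2=[]
t=10-12: P2@Q0 runs 2, rem=7, I/O yield, promote→Q0. Q0=[P3,P2] Q1=[P1] Q2=[]
t=12-14: P3@Q0 runs 2, rem=9, I/O yield, promote→Q0. Q0=[P2,P3] Q1=[P1] Q2=[]
t=14-16: P2@Q0 runs 2, rem=5, I/O yield, promote→Q0. Q0=[P3,P2] Q1=[P1] Q2=[]
t=16-18: P3@Q0 runs 2, rem=7, I/O yield, promote→Q0. Q0=[P2,P3] Q1=[P1] Q2=[]
t=18-20: P2@Q0 runs 2, rem=3, I/O yield, promote→Q0. Q0=[P3,P2] Q1=[P1] Q2=[]
t=20-22: P3@Q0 runs 2, rem=5, I/O yield, promote→Q0. Q0=[P2,P3] Q1=[P1] Q2=[]
t=22-24: P2@Q0 runs 2, rem=1, I/O yield, promote→Q0. Q0=[P3,P2] Q1=[P1] Q2=[]
t=24-26: P3@Q0 runs 2, rem=3, I/O yield, promote→Q0. Q0=[P2,P3] Q1=[P1] Q2=[]
t=26-27: P2@Q0 runs 1, rem=0, completes. Q0=[P3] Q1=[P1] Q2=[]
t=27-29: P3@Q0 runs 2, rem=1, I/O yield, promote→Q0. Q0=[P3] Q1=[P1] Q2=[]
t=29-30: P3@Q0 runs 1, rem=0, completes. Q0=[] Q1=[P1] Q2=[]
t=30-32: P1@Q1 runs 2, rem=0, completes. Q0=[] Q1=[] Q2=[]

Answer: P2,P3,P1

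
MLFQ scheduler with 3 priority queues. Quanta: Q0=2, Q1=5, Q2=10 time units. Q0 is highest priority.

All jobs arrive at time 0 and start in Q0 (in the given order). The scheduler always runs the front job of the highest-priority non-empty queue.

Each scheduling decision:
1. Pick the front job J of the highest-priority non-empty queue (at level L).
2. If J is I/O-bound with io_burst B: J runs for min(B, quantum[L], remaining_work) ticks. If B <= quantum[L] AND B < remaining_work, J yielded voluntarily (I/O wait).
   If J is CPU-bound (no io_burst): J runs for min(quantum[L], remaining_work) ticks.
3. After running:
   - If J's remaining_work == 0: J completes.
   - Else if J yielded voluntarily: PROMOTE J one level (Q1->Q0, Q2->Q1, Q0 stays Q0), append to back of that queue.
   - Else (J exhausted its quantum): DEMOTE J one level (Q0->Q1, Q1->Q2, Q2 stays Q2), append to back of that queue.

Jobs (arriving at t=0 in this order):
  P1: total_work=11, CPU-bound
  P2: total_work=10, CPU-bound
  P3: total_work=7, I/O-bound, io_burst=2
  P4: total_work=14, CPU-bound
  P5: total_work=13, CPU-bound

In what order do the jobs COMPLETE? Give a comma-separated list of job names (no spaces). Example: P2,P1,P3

Answer: P3,P1,P2,P4,P5

Derivation:
t=0-2: P1@Q0 runs 2, rem=9, quantum used, demote→Q1. Q0=[P2,P3,P4,P5] Q1=[P1] Q2=[]
t=2-4: P2@Q0 runs 2, rem=8, quantum used, demote→Q1. Q0=[P3,P4,P5] Q1=[P1,P2] Q2=[]
t=4-6: P3@Q0 runs 2, rem=5, I/O yield, promote→Q0. Q0=[P4,P5,P3] Q1=[P1,P2] Q2=[]
t=6-8: P4@Q0 runs 2, rem=12, quantum used, demote→Q1. Q0=[P5,P3] Q1=[P1,P2,P4] Q2=[]
t=8-10: P5@Q0 runs 2, rem=11, quantum used, demote→Q1. Q0=[P3] Q1=[P1,P2,P4,P5] Q2=[]
t=10-12: P3@Q0 runs 2, rem=3, I/O yield, promote→Q0. Q0=[P3] Q1=[P1,P2,P4,P5] Q2=[]
t=12-14: P3@Q0 runs 2, rem=1, I/O yield, promote→Q0. Q0=[P3] Q1=[P1,P2,P4,P5] Q2=[]
t=14-15: P3@Q0 runs 1, rem=0, completes. Q0=[] Q1=[P1,P2,P4,P5] Q2=[]
t=15-20: P1@Q1 runs 5, rem=4, quantum used, demote→Q2. Q0=[] Q1=[P2,P4,P5] Q2=[P1]
t=20-25: P2@Q1 runs 5, rem=3, quantum used, demote→Q2. Q0=[] Q1=[P4,P5] Q2=[P1,P2]
t=25-30: P4@Q1 runs 5, rem=7, quantum used, demote→Q2. Q0=[] Q1=[P5] Q2=[P1,P2,P4]
t=30-35: P5@Q1 runs 5, rem=6, quantum used, demote→Q2. Q0=[] Q1=[] Q2=[P1,P2,P4,P5]
t=35-39: P1@Q2 runs 4, rem=0, completes. Q0=[] Q1=[] Q2=[P2,P4,P5]
t=39-42: P2@Q2 runs 3, rem=0, completes. Q0=[] Q1=[] Q2=[P4,P5]
t=42-49: P4@Q2 runs 7, rem=0, completes. Q0=[] Q1=[] Q2=[P5]
t=49-55: P5@Q2 runs 6, rem=0, completes. Q0=[] Q1=[] Q2=[]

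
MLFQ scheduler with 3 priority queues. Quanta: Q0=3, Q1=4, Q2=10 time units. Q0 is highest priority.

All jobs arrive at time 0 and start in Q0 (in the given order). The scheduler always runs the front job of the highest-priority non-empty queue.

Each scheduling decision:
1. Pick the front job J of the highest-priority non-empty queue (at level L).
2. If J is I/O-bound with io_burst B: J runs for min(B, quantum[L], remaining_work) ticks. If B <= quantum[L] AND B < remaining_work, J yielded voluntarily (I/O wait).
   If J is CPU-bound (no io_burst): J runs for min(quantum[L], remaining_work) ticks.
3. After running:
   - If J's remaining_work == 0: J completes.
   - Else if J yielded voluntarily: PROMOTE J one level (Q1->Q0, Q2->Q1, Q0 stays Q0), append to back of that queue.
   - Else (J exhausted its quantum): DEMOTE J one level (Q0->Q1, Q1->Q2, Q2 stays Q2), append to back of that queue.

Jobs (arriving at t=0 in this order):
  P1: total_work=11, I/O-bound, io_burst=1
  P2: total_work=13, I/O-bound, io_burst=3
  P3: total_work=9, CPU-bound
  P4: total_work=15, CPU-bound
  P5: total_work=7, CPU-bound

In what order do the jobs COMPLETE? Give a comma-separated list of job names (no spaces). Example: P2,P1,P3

t=0-1: P1@Q0 runs 1, rem=10, I/O yield, promote→Q0. Q0=[P2,P3,P4,P5,P1] Q1=[] Q2=[]
t=1-4: P2@Q0 runs 3, rem=10, I/O yield, promote→Q0. Q0=[P3,P4,P5,P1,P2] Q1=[] Q2=[]
t=4-7: P3@Q0 runs 3, rem=6, quantum used, demote→Q1. Q0=[P4,P5,P1,P2] Q1=[P3] Q2=[]
t=7-10: P4@Q0 runs 3, rem=12, quantum used, demote→Q1. Q0=[P5,P1,P2] Q1=[P3,P4] Q2=[]
t=10-13: P5@Q0 runs 3, rem=4, quantum used, demote→Q1. Q0=[P1,P2] Q1=[P3,P4,P5] Q2=[]
t=13-14: P1@Q0 runs 1, rem=9, I/O yield, promote→Q0. Q0=[P2,P1] Q1=[P3,P4,P5] Q2=[]
t=14-17: P2@Q0 runs 3, rem=7, I/O yield, promote→Q0. Q0=[P1,P2] Q1=[P3,P4,P5] Q2=[]
t=17-18: P1@Q0 runs 1, rem=8, I/O yield, promote→Q0. Q0=[P2,P1] Q1=[P3,P4,P5] Q2=[]
t=18-21: P2@Q0 runs 3, rem=4, I/O yield, promote→Q0. Q0=[P1,P2] Q1=[P3,P4,P5] Q2=[]
t=21-22: P1@Q0 runs 1, rem=7, I/O yield, promote→Q0. Q0=[P2,P1] Q1=[P3,P4,P5] Q2=[]
t=22-25: P2@Q0 runs 3, rem=1, I/O yield, promote→Q0. Q0=[P1,P2] Q1=[P3,P4,P5] Q2=[]
t=25-26: P1@Q0 runs 1, rem=6, I/O yield, promote→Q0. Q0=[P2,P1] Q1=[P3,P4,P5] Q2=[]
t=26-27: P2@Q0 runs 1, rem=0, completes. Q0=[P1] Q1=[P3,P4,P5] Q2=[]
t=27-28: P1@Q0 runs 1, rem=5, I/O yield, promote→Q0. Q0=[P1] Q1=[P3,P4,P5] Q2=[]
t=28-29: P1@Q0 runs 1, rem=4, I/O yield, promote→Q0. Q0=[P1] Q1=[P3,P4,P5] Q2=[]
t=29-30: P1@Q0 runs 1, rem=3, I/O yield, promote→Q0. Q0=[P1] Q1=[P3,P4,P5] Q2=[]
t=30-31: P1@Q0 runs 1, rem=2, I/O yield, promote→Q0. Q0=[P1] Q1=[P3,P4,P5] Q2=[]
t=31-32: P1@Q0 runs 1, rem=1, I/O yield, promote→Q0. Q0=[P1] Q1=[P3,P4,P5] Q2=[]
t=32-33: P1@Q0 runs 1, rem=0, completes. Q0=[] Q1=[P3,P4,P5] Q2=[]
t=33-37: P3@Q1 runs 4, rem=2, quantum used, demote→Q2. Q0=[] Q1=[P4,P5] Q2=[P3]
t=37-41: P4@Q1 runs 4, rem=8, quantum used, demote→Q2. Q0=[] Q1=[P5] Q2=[P3,P4]
t=41-45: P5@Q1 runs 4, rem=0, completes. Q0=[] Q1=[] Q2=[P3,P4]
t=45-47: P3@Q2 runs 2, rem=0, completes. Q0=[] Q1=[] Q2=[P4]
t=47-55: P4@Q2 runs 8, rem=0, completes. Q0=[] Q1=[] Q2=[]

Answer: P2,P1,P5,P3,P4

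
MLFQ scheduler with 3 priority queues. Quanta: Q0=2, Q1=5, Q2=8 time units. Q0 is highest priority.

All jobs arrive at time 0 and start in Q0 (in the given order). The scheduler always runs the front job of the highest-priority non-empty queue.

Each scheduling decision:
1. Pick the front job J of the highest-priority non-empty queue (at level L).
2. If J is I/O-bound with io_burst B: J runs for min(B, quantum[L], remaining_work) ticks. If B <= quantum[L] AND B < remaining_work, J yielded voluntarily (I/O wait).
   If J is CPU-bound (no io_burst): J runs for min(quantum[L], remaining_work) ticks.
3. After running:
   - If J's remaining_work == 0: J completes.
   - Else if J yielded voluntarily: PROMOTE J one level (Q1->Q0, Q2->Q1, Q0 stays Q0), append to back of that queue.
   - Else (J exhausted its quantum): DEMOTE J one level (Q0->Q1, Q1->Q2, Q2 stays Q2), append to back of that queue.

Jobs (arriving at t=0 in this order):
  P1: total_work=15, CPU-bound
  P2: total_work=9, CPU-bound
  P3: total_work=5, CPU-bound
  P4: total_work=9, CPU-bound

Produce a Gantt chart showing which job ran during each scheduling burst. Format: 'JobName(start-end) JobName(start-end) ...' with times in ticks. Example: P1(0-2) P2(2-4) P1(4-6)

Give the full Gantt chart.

t=0-2: P1@Q0 runs 2, rem=13, quantum used, demote→Q1. Q0=[P2,P3,P4] Q1=[P1] Q2=[]
t=2-4: P2@Q0 runs 2, rem=7, quantum used, demote→Q1. Q0=[P3,P4] Q1=[P1,P2] Q2=[]
t=4-6: P3@Q0 runs 2, rem=3, quantum used, demote→Q1. Q0=[P4] Q1=[P1,P2,P3] Q2=[]
t=6-8: P4@Q0 runs 2, rem=7, quantum used, demote→Q1. Q0=[] Q1=[P1,P2,P3,P4] Q2=[]
t=8-13: P1@Q1 runs 5, rem=8, quantum used, demote→Q2. Q0=[] Q1=[P2,P3,P4] Q2=[P1]
t=13-18: P2@Q1 runs 5, rem=2, quantum used, demote→Q2. Q0=[] Q1=[P3,P4] Q2=[P1,P2]
t=18-21: P3@Q1 runs 3, rem=0, completes. Q0=[] Q1=[P4] Q2=[P1,P2]
t=21-26: P4@Q1 runs 5, rem=2, quantum used, demote→Q2. Q0=[] Q1=[] Q2=[P1,P2,P4]
t=26-34: P1@Q2 runs 8, rem=0, completes. Q0=[] Q1=[] Q2=[P2,P4]
t=34-36: P2@Q2 runs 2, rem=0, completes. Q0=[] Q1=[] Q2=[P4]
t=36-38: P4@Q2 runs 2, rem=0, completes. Q0=[] Q1=[] Q2=[]

Answer: P1(0-2) P2(2-4) P3(4-6) P4(6-8) P1(8-13) P2(13-18) P3(18-21) P4(21-26) P1(26-34) P2(34-36) P4(36-38)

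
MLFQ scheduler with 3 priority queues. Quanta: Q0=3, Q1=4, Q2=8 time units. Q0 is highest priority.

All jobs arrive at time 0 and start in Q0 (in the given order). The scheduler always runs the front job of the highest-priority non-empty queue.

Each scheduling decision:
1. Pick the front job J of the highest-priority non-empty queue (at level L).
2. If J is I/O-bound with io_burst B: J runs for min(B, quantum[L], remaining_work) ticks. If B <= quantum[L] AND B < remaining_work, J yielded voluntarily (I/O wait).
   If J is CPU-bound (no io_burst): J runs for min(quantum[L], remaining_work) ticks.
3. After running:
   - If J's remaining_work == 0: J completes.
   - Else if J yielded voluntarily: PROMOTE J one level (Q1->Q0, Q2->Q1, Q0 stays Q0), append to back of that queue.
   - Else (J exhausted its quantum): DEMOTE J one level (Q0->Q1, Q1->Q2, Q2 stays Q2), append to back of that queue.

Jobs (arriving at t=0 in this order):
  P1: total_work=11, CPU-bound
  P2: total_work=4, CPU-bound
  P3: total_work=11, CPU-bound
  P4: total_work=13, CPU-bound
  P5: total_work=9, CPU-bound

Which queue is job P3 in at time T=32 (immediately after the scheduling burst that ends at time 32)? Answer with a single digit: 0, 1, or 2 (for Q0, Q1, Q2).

t=0-3: P1@Q0 runs 3, rem=8, quantum used, demote→Q1. Q0=[P2,P3,P4,P5] Q1=[P1] Q2=[]
t=3-6: P2@Q0 runs 3, rem=1, quantum used, demote→Q1. Q0=[P3,P4,P5] Q1=[P1,P2] Q2=[]
t=6-9: P3@Q0 runs 3, rem=8, quantum used, demote→Q1. Q0=[P4,P5] Q1=[P1,P2,P3] Q2=[]
t=9-12: P4@Q0 runs 3, rem=10, quantum used, demote→Q1. Q0=[P5] Q1=[P1,P2,P3,P4] Q2=[]
t=12-15: P5@Q0 runs 3, rem=6, quantum used, demote→Q1. Q0=[] Q1=[P1,P2,P3,P4,P5] Q2=[]
t=15-19: P1@Q1 runs 4, rem=4, quantum used, demote→Q2. Q0=[] Q1=[P2,P3,P4,P5] Q2=[P1]
t=19-20: P2@Q1 runs 1, rem=0, completes. Q0=[] Q1=[P3,P4,P5] Q2=[P1]
t=20-24: P3@Q1 runs 4, rem=4, quantum used, demote→Q2. Q0=[] Q1=[P4,P5] Q2=[P1,P3]
t=24-28: P4@Q1 runs 4, rem=6, quantum used, demote→Q2. Q0=[] Q1=[P5] Q2=[P1,P3,P4]
t=28-32: P5@Q1 runs 4, rem=2, quantum used, demote→Q2. Q0=[] Q1=[] Q2=[P1,P3,P4,P5]
t=32-36: P1@Q2 runs 4, rem=0, completes. Q0=[] Q1=[] Q2=[P3,P4,P5]
t=36-40: P3@Q2 runs 4, rem=0, completes. Q0=[] Q1=[] Q2=[P4,P5]
t=40-46: P4@Q2 runs 6, rem=0, completes. Q0=[] Q1=[] Q2=[P5]
t=46-48: P5@Q2 runs 2, rem=0, completes. Q0=[] Q1=[] Q2=[]

Answer: 2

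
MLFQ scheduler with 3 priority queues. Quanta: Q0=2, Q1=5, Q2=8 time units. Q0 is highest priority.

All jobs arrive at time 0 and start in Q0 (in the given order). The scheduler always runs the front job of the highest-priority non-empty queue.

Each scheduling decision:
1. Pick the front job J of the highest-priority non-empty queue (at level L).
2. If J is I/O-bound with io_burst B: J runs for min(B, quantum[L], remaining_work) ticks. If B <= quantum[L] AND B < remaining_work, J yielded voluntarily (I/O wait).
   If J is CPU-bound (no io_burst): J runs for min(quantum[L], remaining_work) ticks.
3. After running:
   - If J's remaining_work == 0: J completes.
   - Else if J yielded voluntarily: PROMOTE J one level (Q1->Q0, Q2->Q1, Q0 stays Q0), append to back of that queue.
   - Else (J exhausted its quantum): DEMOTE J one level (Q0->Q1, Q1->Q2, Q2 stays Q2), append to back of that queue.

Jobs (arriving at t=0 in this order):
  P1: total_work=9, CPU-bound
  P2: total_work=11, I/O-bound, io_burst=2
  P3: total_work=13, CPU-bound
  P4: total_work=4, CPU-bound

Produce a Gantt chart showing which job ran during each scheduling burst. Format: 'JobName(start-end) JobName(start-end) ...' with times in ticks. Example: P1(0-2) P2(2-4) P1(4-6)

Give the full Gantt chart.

t=0-2: P1@Q0 runs 2, rem=7, quantum used, demote→Q1. Q0=[P2,P3,P4] Q1=[P1] Q2=[]
t=2-4: P2@Q0 runs 2, rem=9, I/O yield, promote→Q0. Q0=[P3,P4,P2] Q1=[P1] Q2=[]
t=4-6: P3@Q0 runs 2, rem=11, quantum used, demote→Q1. Q0=[P4,P2] Q1=[P1,P3] Q2=[]
t=6-8: P4@Q0 runs 2, rem=2, quantum used, demote→Q1. Q0=[P2] Q1=[P1,P3,P4] Q2=[]
t=8-10: P2@Q0 runs 2, rem=7, I/O yield, promote→Q0. Q0=[P2] Q1=[P1,P3,P4] Q2=[]
t=10-12: P2@Q0 runs 2, rem=5, I/O yield, promote→Q0. Q0=[P2] Q1=[P1,P3,P4] Q2=[]
t=12-14: P2@Q0 runs 2, rem=3, I/O yield, promote→Q0. Q0=[P2] Q1=[P1,P3,P4] Q2=[]
t=14-16: P2@Q0 runs 2, rem=1, I/O yield, promote→Q0. Q0=[P2] Q1=[P1,P3,P4] Q2=[]
t=16-17: P2@Q0 runs 1, rem=0, completes. Q0=[] Q1=[P1,P3,P4] Q2=[]
t=17-22: P1@Q1 runs 5, rem=2, quantum used, demote→Q2. Q0=[] Q1=[P3,P4] Q2=[P1]
t=22-27: P3@Q1 runs 5, rem=6, quantum used, demote→Q2. Q0=[] Q1=[P4] Q2=[P1,P3]
t=27-29: P4@Q1 runs 2, rem=0, completes. Q0=[] Q1=[] Q2=[P1,P3]
t=29-31: P1@Q2 runs 2, rem=0, completes. Q0=[] Q1=[] Q2=[P3]
t=31-37: P3@Q2 runs 6, rem=0, completes. Q0=[] Q1=[] Q2=[]

Answer: P1(0-2) P2(2-4) P3(4-6) P4(6-8) P2(8-10) P2(10-12) P2(12-14) P2(14-16) P2(16-17) P1(17-22) P3(22-27) P4(27-29) P1(29-31) P3(31-37)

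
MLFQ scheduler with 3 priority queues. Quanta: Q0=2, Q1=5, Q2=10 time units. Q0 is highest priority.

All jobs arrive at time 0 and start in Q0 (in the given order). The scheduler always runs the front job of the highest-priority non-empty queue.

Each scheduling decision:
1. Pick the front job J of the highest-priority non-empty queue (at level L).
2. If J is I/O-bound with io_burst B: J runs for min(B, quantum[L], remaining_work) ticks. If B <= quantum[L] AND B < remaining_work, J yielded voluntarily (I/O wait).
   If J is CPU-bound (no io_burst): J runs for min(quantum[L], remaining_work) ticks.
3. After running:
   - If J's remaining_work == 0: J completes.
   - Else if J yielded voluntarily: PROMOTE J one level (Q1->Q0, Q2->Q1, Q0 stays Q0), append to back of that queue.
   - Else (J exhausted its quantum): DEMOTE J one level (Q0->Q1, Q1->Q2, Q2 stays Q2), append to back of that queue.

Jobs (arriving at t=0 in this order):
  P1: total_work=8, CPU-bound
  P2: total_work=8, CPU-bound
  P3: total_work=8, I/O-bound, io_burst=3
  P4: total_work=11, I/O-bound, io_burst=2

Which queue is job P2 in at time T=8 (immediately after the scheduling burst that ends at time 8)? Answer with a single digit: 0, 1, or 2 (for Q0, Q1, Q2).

t=0-2: P1@Q0 runs 2, rem=6, quantum used, demote→Q1. Q0=[P2,P3,P4] Q1=[P1] Q2=[]
t=2-4: P2@Q0 runs 2, rem=6, quantum used, demote→Q1. Q0=[P3,P4] Q1=[P1,P2] Q2=[]
t=4-6: P3@Q0 runs 2, rem=6, quantum used, demote→Q1. Q0=[P4] Q1=[P1,P2,P3] Q2=[]
t=6-8: P4@Q0 runs 2, rem=9, I/O yield, promote→Q0. Q0=[P4] Q1=[P1,P2,P3] Q2=[]
t=8-10: P4@Q0 runs 2, rem=7, I/O yield, promote→Q0. Q0=[P4] Q1=[P1,P2,P3] Q2=[]
t=10-12: P4@Q0 runs 2, rem=5, I/O yield, promote→Q0. Q0=[P4] Q1=[P1,P2,P3] Q2=[]
t=12-14: P4@Q0 runs 2, rem=3, I/O yield, promote→Q0. Q0=[P4] Q1=[P1,P2,P3] Q2=[]
t=14-16: P4@Q0 runs 2, rem=1, I/O yield, promote→Q0. Q0=[P4] Q1=[P1,P2,P3] Q2=[]
t=16-17: P4@Q0 runs 1, rem=0, completes. Q0=[] Q1=[P1,P2,P3] Q2=[]
t=17-22: P1@Q1 runs 5, rem=1, quantum used, demote→Q2. Q0=[] Q1=[P2,P3] Q2=[P1]
t=22-27: P2@Q1 runs 5, rem=1, quantum used, demote→Q2. Q0=[] Q1=[P3] Q2=[P1,P2]
t=27-30: P3@Q1 runs 3, rem=3, I/O yield, promote→Q0. Q0=[P3] Q1=[] Q2=[P1,P2]
t=30-32: P3@Q0 runs 2, rem=1, quantum used, demote→Q1. Q0=[] Q1=[P3] Q2=[P1,P2]
t=32-33: P3@Q1 runs 1, rem=0, completes. Q0=[] Q1=[] Q2=[P1,P2]
t=33-34: P1@Q2 runs 1, rem=0, completes. Q0=[] Q1=[] Q2=[P2]
t=34-35: P2@Q2 runs 1, rem=0, completes. Q0=[] Q1=[] Q2=[]

Answer: 1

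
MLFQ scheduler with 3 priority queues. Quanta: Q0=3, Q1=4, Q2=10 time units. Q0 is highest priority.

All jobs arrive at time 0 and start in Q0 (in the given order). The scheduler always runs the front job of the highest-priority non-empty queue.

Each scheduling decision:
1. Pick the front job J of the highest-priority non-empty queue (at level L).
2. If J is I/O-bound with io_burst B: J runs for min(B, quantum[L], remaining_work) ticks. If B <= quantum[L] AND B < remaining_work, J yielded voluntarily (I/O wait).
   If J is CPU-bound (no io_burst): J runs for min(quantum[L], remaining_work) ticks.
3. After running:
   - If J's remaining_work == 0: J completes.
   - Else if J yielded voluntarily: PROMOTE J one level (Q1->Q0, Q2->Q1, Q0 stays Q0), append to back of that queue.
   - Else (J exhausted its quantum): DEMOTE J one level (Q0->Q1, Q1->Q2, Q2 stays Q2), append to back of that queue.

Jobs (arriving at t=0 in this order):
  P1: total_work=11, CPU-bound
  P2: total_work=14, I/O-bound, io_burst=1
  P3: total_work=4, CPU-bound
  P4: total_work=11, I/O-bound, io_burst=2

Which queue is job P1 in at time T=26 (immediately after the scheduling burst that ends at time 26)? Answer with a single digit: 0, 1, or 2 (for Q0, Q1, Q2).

t=0-3: P1@Q0 runs 3, rem=8, quantum used, demote→Q1. Q0=[P2,P3,P4] Q1=[P1] Q2=[]
t=3-4: P2@Q0 runs 1, rem=13, I/O yield, promote→Q0. Q0=[P3,P4,P2] Q1=[P1] Q2=[]
t=4-7: P3@Q0 runs 3, rem=1, quantum used, demote→Q1. Q0=[P4,P2] Q1=[P1,P3] Q2=[]
t=7-9: P4@Q0 runs 2, rem=9, I/O yield, promote→Q0. Q0=[P2,P4] Q1=[P1,P3] Q2=[]
t=9-10: P2@Q0 runs 1, rem=12, I/O yield, promote→Q0. Q0=[P4,P2] Q1=[P1,P3] Q2=[]
t=10-12: P4@Q0 runs 2, rem=7, I/O yield, promote→Q0. Q0=[P2,P4] Q1=[P1,P3] Q2=[]
t=12-13: P2@Q0 runs 1, rem=11, I/O yield, promote→Q0. Q0=[P4,P2] Q1=[P1,P3] Q2=[]
t=13-15: P4@Q0 runs 2, rem=5, I/O yield, promote→Q0. Q0=[P2,P4] Q1=[P1,P3] Q2=[]
t=15-16: P2@Q0 runs 1, rem=10, I/O yield, promote→Q0. Q0=[P4,P2] Q1=[P1,P3] Q2=[]
t=16-18: P4@Q0 runs 2, rem=3, I/O yield, promote→Q0. Q0=[P2,P4] Q1=[P1,P3] Q2=[]
t=18-19: P2@Q0 runs 1, rem=9, I/O yield, promote→Q0. Q0=[P4,P2] Q1=[P1,P3] Q2=[]
t=19-21: P4@Q0 runs 2, rem=1, I/O yield, promote→Q0. Q0=[P2,P4] Q1=[P1,P3] Q2=[]
t=21-22: P2@Q0 runs 1, rem=8, I/O yield, promote→Q0. Q0=[P4,P2] Q1=[P1,P3] Q2=[]
t=22-23: P4@Q0 runs 1, rem=0, completes. Q0=[P2] Q1=[P1,P3] Q2=[]
t=23-24: P2@Q0 runs 1, rem=7, I/O yield, promote→Q0. Q0=[P2] Q1=[P1,P3] Q2=[]
t=24-25: P2@Q0 runs 1, rem=6, I/O yield, promote→Q0. Q0=[P2] Q1=[P1,P3] Q2=[]
t=25-26: P2@Q0 runs 1, rem=5, I/O yield, promote→Q0. Q0=[P2] Q1=[P1,P3] Q2=[]
t=26-27: P2@Q0 runs 1, rem=4, I/O yield, promote→Q0. Q0=[P2] Q1=[P1,P3] Q2=[]
t=27-28: P2@Q0 runs 1, rem=3, I/O yield, promote→Q0. Q0=[P2] Q1=[P1,P3] Q2=[]
t=28-29: P2@Q0 runs 1, rem=2, I/O yield, promote→Q0. Q0=[P2] Q1=[P1,P3] Q2=[]
t=29-30: P2@Q0 runs 1, rem=1, I/O yield, promote→Q0. Q0=[P2] Q1=[P1,P3] Q2=[]
t=30-31: P2@Q0 runs 1, rem=0, completes. Q0=[] Q1=[P1,P3] Q2=[]
t=31-35: P1@Q1 runs 4, rem=4, quantum used, demote→Q2. Q0=[] Q1=[P3] Q2=[P1]
t=35-36: P3@Q1 runs 1, rem=0, completes. Q0=[] Q1=[] Q2=[P1]
t=36-40: P1@Q2 runs 4, rem=0, completes. Q0=[] Q1=[] Q2=[]

Answer: 1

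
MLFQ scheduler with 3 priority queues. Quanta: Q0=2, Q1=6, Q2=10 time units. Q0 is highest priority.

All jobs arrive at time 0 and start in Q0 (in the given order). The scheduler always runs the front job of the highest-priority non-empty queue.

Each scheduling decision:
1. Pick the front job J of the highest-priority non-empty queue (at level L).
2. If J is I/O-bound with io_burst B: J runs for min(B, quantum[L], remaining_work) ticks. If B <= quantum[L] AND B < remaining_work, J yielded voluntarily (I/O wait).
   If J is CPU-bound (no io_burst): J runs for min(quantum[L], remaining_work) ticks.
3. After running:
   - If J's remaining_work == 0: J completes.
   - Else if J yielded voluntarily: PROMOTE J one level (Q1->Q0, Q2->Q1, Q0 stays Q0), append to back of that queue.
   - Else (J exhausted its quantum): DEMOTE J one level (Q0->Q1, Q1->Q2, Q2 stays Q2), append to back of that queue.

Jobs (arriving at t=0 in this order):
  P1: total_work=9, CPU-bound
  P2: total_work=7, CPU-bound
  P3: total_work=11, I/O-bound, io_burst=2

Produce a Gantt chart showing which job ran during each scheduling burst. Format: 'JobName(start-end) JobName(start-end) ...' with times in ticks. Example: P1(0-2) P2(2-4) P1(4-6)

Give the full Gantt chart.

t=0-2: P1@Q0 runs 2, rem=7, quantum used, demote→Q1. Q0=[P2,P3] Q1=[P1] Q2=[]
t=2-4: P2@Q0 runs 2, rem=5, quantum used, demote→Q1. Q0=[P3] Q1=[P1,P2] Q2=[]
t=4-6: P3@Q0 runs 2, rem=9, I/O yield, promote→Q0. Q0=[P3] Q1=[P1,P2] Q2=[]
t=6-8: P3@Q0 runs 2, rem=7, I/O yield, promote→Q0. Q0=[P3] Q1=[P1,P2] Q2=[]
t=8-10: P3@Q0 runs 2, rem=5, I/O yield, promote→Q0. Q0=[P3] Q1=[P1,P2] Q2=[]
t=10-12: P3@Q0 runs 2, rem=3, I/O yield, promote→Q0. Q0=[P3] Q1=[P1,P2] Q2=[]
t=12-14: P3@Q0 runs 2, rem=1, I/O yield, promote→Q0. Q0=[P3] Q1=[P1,P2] Q2=[]
t=14-15: P3@Q0 runs 1, rem=0, completes. Q0=[] Q1=[P1,P2] Q2=[]
t=15-21: P1@Q1 runs 6, rem=1, quantum used, demote→Q2. Q0=[] Q1=[P2] Q2=[P1]
t=21-26: P2@Q1 runs 5, rem=0, completes. Q0=[] Q1=[] Q2=[P1]
t=26-27: P1@Q2 runs 1, rem=0, completes. Q0=[] Q1=[] Q2=[]

Answer: P1(0-2) P2(2-4) P3(4-6) P3(6-8) P3(8-10) P3(10-12) P3(12-14) P3(14-15) P1(15-21) P2(21-26) P1(26-27)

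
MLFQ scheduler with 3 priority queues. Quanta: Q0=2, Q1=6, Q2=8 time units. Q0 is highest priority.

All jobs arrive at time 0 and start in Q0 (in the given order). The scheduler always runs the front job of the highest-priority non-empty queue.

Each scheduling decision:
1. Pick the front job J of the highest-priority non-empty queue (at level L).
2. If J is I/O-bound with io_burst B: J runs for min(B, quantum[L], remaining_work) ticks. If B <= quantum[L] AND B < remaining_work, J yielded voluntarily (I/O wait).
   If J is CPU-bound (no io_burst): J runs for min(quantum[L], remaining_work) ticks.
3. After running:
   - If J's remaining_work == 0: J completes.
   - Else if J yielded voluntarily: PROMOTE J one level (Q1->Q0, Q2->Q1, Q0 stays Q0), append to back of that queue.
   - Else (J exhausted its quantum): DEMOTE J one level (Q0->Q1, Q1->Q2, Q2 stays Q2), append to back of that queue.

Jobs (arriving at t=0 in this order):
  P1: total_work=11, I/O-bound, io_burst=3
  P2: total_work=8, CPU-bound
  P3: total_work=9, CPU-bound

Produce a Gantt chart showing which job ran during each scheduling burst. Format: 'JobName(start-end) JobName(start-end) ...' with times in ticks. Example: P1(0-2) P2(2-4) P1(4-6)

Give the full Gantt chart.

Answer: P1(0-2) P2(2-4) P3(4-6) P1(6-9) P1(9-11) P2(11-17) P3(17-23) P1(23-26) P1(26-27) P3(27-28)

Derivation:
t=0-2: P1@Q0 runs 2, rem=9, quantum used, demote→Q1. Q0=[P2,P3] Q1=[P1] Q2=[]
t=2-4: P2@Q0 runs 2, rem=6, quantum used, demote→Q1. Q0=[P3] Q1=[P1,P2] Q2=[]
t=4-6: P3@Q0 runs 2, rem=7, quantum used, demote→Q1. Q0=[] Q1=[P1,P2,P3] Q2=[]
t=6-9: P1@Q1 runs 3, rem=6, I/O yield, promote→Q0. Q0=[P1] Q1=[P2,P3] Q2=[]
t=9-11: P1@Q0 runs 2, rem=4, quantum used, demote→Q1. Q0=[] Q1=[P2,P3,P1] Q2=[]
t=11-17: P2@Q1 runs 6, rem=0, completes. Q0=[] Q1=[P3,P1] Q2=[]
t=17-23: P3@Q1 runs 6, rem=1, quantum used, demote→Q2. Q0=[] Q1=[P1] Q2=[P3]
t=23-26: P1@Q1 runs 3, rem=1, I/O yield, promote→Q0. Q0=[P1] Q1=[] Q2=[P3]
t=26-27: P1@Q0 runs 1, rem=0, completes. Q0=[] Q1=[] Q2=[P3]
t=27-28: P3@Q2 runs 1, rem=0, completes. Q0=[] Q1=[] Q2=[]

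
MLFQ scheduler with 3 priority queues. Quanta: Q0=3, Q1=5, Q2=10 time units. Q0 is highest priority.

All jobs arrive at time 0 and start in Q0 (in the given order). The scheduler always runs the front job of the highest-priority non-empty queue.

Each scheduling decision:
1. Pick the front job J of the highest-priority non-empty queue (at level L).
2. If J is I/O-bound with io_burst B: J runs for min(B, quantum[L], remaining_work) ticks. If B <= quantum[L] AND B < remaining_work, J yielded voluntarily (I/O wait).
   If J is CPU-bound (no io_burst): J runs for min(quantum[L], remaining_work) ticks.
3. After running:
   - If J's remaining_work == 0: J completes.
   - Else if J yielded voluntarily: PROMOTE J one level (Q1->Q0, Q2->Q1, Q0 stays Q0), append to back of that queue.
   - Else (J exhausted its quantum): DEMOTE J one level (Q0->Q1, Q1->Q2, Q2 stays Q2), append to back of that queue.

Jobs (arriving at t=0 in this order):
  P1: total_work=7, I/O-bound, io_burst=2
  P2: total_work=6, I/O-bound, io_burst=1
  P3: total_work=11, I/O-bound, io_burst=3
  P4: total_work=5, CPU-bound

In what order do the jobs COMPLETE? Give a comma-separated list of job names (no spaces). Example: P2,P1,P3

t=0-2: P1@Q0 runs 2, rem=5, I/O yield, promote→Q0. Q0=[P2,P3,P4,P1] Q1=[] Q2=[]
t=2-3: P2@Q0 runs 1, rem=5, I/O yield, promote→Q0. Q0=[P3,P4,P1,P2] Q1=[] Q2=[]
t=3-6: P3@Q0 runs 3, rem=8, I/O yield, promote→Q0. Q0=[P4,P1,P2,P3] Q1=[] Q2=[]
t=6-9: P4@Q0 runs 3, rem=2, quantum used, demote→Q1. Q0=[P1,P2,P3] Q1=[P4] Q2=[]
t=9-11: P1@Q0 runs 2, rem=3, I/O yield, promote→Q0. Q0=[P2,P3,P1] Q1=[P4] Q2=[]
t=11-12: P2@Q0 runs 1, rem=4, I/O yield, promote→Q0. Q0=[P3,P1,P2] Q1=[P4] Q2=[]
t=12-15: P3@Q0 runs 3, rem=5, I/O yield, promote→Q0. Q0=[P1,P2,P3] Q1=[P4] Q2=[]
t=15-17: P1@Q0 runs 2, rem=1, I/O yield, promote→Q0. Q0=[P2,P3,P1] Q1=[P4] Q2=[]
t=17-18: P2@Q0 runs 1, rem=3, I/O yield, promote→Q0. Q0=[P3,P1,P2] Q1=[P4] Q2=[]
t=18-21: P3@Q0 runs 3, rem=2, I/O yield, promote→Q0. Q0=[P1,P2,P3] Q1=[P4] Q2=[]
t=21-22: P1@Q0 runs 1, rem=0, completes. Q0=[P2,P3] Q1=[P4] Q2=[]
t=22-23: P2@Q0 runs 1, rem=2, I/O yield, promote→Q0. Q0=[P3,P2] Q1=[P4] Q2=[]
t=23-25: P3@Q0 runs 2, rem=0, completes. Q0=[P2] Q1=[P4] Q2=[]
t=25-26: P2@Q0 runs 1, rem=1, I/O yield, promote→Q0. Q0=[P2] Q1=[P4] Q2=[]
t=26-27: P2@Q0 runs 1, rem=0, completes. Q0=[] Q1=[P4] Q2=[]
t=27-29: P4@Q1 runs 2, rem=0, completes. Q0=[] Q1=[] Q2=[]

Answer: P1,P3,P2,P4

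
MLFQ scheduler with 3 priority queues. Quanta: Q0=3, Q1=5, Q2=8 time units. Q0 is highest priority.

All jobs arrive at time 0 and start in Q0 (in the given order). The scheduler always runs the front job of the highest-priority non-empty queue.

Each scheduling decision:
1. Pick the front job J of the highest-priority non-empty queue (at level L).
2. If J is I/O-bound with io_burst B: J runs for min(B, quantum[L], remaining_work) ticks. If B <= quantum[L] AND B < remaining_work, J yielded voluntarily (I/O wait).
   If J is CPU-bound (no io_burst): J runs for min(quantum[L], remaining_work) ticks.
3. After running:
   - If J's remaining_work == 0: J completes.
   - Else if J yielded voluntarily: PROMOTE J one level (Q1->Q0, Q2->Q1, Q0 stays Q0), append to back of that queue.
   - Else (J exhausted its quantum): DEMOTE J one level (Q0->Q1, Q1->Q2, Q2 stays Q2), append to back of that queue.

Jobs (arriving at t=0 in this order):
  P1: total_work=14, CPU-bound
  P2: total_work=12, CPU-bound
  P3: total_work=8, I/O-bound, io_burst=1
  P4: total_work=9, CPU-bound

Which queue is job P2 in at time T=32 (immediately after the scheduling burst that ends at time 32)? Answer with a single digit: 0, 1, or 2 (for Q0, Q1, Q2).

Answer: 2

Derivation:
t=0-3: P1@Q0 runs 3, rem=11, quantum used, demote→Q1. Q0=[P2,P3,P4] Q1=[P1] Q2=[]
t=3-6: P2@Q0 runs 3, rem=9, quantum used, demote→Q1. Q0=[P3,P4] Q1=[P1,P2] Q2=[]
t=6-7: P3@Q0 runs 1, rem=7, I/O yield, promote→Q0. Q0=[P4,P3] Q1=[P1,P2] Q2=[]
t=7-10: P4@Q0 runs 3, rem=6, quantum used, demote→Q1. Q0=[P3] Q1=[P1,P2,P4] Q2=[]
t=10-11: P3@Q0 runs 1, rem=6, I/O yield, promote→Q0. Q0=[P3] Q1=[P1,P2,P4] Q2=[]
t=11-12: P3@Q0 runs 1, rem=5, I/O yield, promote→Q0. Q0=[P3] Q1=[P1,P2,P4] Q2=[]
t=12-13: P3@Q0 runs 1, rem=4, I/O yield, promote→Q0. Q0=[P3] Q1=[P1,P2,P4] Q2=[]
t=13-14: P3@Q0 runs 1, rem=3, I/O yield, promote→Q0. Q0=[P3] Q1=[P1,P2,P4] Q2=[]
t=14-15: P3@Q0 runs 1, rem=2, I/O yield, promote→Q0. Q0=[P3] Q1=[P1,P2,P4] Q2=[]
t=15-16: P3@Q0 runs 1, rem=1, I/O yield, promote→Q0. Q0=[P3] Q1=[P1,P2,P4] Q2=[]
t=16-17: P3@Q0 runs 1, rem=0, completes. Q0=[] Q1=[P1,P2,P4] Q2=[]
t=17-22: P1@Q1 runs 5, rem=6, quantum used, demote→Q2. Q0=[] Q1=[P2,P4] Q2=[P1]
t=22-27: P2@Q1 runs 5, rem=4, quantum used, demote→Q2. Q0=[] Q1=[P4] Q2=[P1,P2]
t=27-32: P4@Q1 runs 5, rem=1, quantum used, demote→Q2. Q0=[] Q1=[] Q2=[P1,P2,P4]
t=32-38: P1@Q2 runs 6, rem=0, completes. Q0=[] Q1=[] Q2=[P2,P4]
t=38-42: P2@Q2 runs 4, rem=0, completes. Q0=[] Q1=[] Q2=[P4]
t=42-43: P4@Q2 runs 1, rem=0, completes. Q0=[] Q1=[] Q2=[]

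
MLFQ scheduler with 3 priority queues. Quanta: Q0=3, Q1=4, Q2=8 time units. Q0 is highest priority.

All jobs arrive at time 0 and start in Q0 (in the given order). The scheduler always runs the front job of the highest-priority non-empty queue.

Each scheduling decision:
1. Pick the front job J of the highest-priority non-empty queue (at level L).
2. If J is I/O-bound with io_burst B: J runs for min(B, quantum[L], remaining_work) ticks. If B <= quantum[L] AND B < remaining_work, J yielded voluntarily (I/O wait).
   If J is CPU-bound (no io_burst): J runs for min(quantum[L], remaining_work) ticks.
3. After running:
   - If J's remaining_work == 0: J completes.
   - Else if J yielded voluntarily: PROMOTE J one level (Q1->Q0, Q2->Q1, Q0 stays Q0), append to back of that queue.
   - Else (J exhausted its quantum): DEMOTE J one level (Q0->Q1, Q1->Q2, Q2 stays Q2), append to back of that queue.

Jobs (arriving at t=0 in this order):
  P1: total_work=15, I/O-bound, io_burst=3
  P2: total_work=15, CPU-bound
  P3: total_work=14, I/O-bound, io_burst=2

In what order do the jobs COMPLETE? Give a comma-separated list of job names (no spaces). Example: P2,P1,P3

Answer: P1,P3,P2

Derivation:
t=0-3: P1@Q0 runs 3, rem=12, I/O yield, promote→Q0. Q0=[P2,P3,P1] Q1=[] Q2=[]
t=3-6: P2@Q0 runs 3, rem=12, quantum used, demote→Q1. Q0=[P3,P1] Q1=[P2] Q2=[]
t=6-8: P3@Q0 runs 2, rem=12, I/O yield, promote→Q0. Q0=[P1,P3] Q1=[P2] Q2=[]
t=8-11: P1@Q0 runs 3, rem=9, I/O yield, promote→Q0. Q0=[P3,P1] Q1=[P2] Q2=[]
t=11-13: P3@Q0 runs 2, rem=10, I/O yield, promote→Q0. Q0=[P1,P3] Q1=[P2] Q2=[]
t=13-16: P1@Q0 runs 3, rem=6, I/O yield, promote→Q0. Q0=[P3,P1] Q1=[P2] Q2=[]
t=16-18: P3@Q0 runs 2, rem=8, I/O yield, promote→Q0. Q0=[P1,P3] Q1=[P2] Q2=[]
t=18-21: P1@Q0 runs 3, rem=3, I/O yield, promote→Q0. Q0=[P3,P1] Q1=[P2] Q2=[]
t=21-23: P3@Q0 runs 2, rem=6, I/O yield, promote→Q0. Q0=[P1,P3] Q1=[P2] Q2=[]
t=23-26: P1@Q0 runs 3, rem=0, completes. Q0=[P3] Q1=[P2] Q2=[]
t=26-28: P3@Q0 runs 2, rem=4, I/O yield, promote→Q0. Q0=[P3] Q1=[P2] Q2=[]
t=28-30: P3@Q0 runs 2, rem=2, I/O yield, promote→Q0. Q0=[P3] Q1=[P2] Q2=[]
t=30-32: P3@Q0 runs 2, rem=0, completes. Q0=[] Q1=[P2] Q2=[]
t=32-36: P2@Q1 runs 4, rem=8, quantum used, demote→Q2. Q0=[] Q1=[] Q2=[P2]
t=36-44: P2@Q2 runs 8, rem=0, completes. Q0=[] Q1=[] Q2=[]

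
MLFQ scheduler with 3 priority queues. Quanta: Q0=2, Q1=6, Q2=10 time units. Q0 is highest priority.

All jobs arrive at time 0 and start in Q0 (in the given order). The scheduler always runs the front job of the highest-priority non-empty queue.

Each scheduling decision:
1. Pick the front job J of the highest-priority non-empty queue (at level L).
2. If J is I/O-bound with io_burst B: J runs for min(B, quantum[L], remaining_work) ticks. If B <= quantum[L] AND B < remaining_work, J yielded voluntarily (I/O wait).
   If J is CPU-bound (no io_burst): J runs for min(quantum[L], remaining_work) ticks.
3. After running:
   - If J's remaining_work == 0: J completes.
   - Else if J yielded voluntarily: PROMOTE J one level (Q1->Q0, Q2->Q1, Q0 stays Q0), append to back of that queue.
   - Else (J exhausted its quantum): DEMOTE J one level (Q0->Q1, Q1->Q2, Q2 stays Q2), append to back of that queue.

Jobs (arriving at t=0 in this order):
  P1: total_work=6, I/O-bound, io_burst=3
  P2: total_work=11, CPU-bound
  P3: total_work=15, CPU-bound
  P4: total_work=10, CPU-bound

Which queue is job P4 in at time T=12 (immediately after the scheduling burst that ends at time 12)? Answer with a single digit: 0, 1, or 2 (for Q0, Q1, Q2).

t=0-2: P1@Q0 runs 2, rem=4, quantum used, demote→Q1. Q0=[P2,P3,P4] Q1=[P1] Q2=[]
t=2-4: P2@Q0 runs 2, rem=9, quantum used, demote→Q1. Q0=[P3,P4] Q1=[P1,P2] Q2=[]
t=4-6: P3@Q0 runs 2, rem=13, quantum used, demote→Q1. Q0=[P4] Q1=[P1,P2,P3] Q2=[]
t=6-8: P4@Q0 runs 2, rem=8, quantum used, demote→Q1. Q0=[] Q1=[P1,P2,P3,P4] Q2=[]
t=8-11: P1@Q1 runs 3, rem=1, I/O yield, promote→Q0. Q0=[P1] Q1=[P2,P3,P4] Q2=[]
t=11-12: P1@Q0 runs 1, rem=0, completes. Q0=[] Q1=[P2,P3,P4] Q2=[]
t=12-18: P2@Q1 runs 6, rem=3, quantum used, demote→Q2. Q0=[] Q1=[P3,P4] Q2=[P2]
t=18-24: P3@Q1 runs 6, rem=7, quantum used, demote→Q2. Q0=[] Q1=[P4] Q2=[P2,P3]
t=24-30: P4@Q1 runs 6, rem=2, quantum used, demote→Q2. Q0=[] Q1=[] Q2=[P2,P3,P4]
t=30-33: P2@Q2 runs 3, rem=0, completes. Q0=[] Q1=[] Q2=[P3,P4]
t=33-40: P3@Q2 runs 7, rem=0, completes. Q0=[] Q1=[] Q2=[P4]
t=40-42: P4@Q2 runs 2, rem=0, completes. Q0=[] Q1=[] Q2=[]

Answer: 1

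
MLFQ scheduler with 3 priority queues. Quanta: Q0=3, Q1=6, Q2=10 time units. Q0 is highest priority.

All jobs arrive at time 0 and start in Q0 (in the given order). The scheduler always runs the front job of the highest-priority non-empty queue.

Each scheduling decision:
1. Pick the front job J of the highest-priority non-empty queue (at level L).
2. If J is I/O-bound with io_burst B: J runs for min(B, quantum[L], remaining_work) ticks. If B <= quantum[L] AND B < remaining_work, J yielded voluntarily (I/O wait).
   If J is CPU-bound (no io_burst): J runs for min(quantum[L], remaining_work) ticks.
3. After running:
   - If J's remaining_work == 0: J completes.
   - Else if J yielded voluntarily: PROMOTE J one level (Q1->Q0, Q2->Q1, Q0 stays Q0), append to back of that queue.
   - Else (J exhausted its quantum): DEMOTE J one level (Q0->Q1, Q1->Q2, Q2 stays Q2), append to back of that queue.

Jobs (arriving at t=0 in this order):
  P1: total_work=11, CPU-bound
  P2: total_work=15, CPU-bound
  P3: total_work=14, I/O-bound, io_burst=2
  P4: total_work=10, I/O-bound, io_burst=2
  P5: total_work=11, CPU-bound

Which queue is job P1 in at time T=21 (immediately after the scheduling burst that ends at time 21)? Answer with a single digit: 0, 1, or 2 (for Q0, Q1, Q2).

Answer: 1

Derivation:
t=0-3: P1@Q0 runs 3, rem=8, quantum used, demote→Q1. Q0=[P2,P3,P4,P5] Q1=[P1] Q2=[]
t=3-6: P2@Q0 runs 3, rem=12, quantum used, demote→Q1. Q0=[P3,P4,P5] Q1=[P1,P2] Q2=[]
t=6-8: P3@Q0 runs 2, rem=12, I/O yield, promote→Q0. Q0=[P4,P5,P3] Q1=[P1,P2] Q2=[]
t=8-10: P4@Q0 runs 2, rem=8, I/O yield, promote→Q0. Q0=[P5,P3,P4] Q1=[P1,P2] Q2=[]
t=10-13: P5@Q0 runs 3, rem=8, quantum used, demote→Q1. Q0=[P3,P4] Q1=[P1,P2,P5] Q2=[]
t=13-15: P3@Q0 runs 2, rem=10, I/O yield, promote→Q0. Q0=[P4,P3] Q1=[P1,P2,P5] Q2=[]
t=15-17: P4@Q0 runs 2, rem=6, I/O yield, promote→Q0. Q0=[P3,P4] Q1=[P1,P2,P5] Q2=[]
t=17-19: P3@Q0 runs 2, rem=8, I/O yield, promote→Q0. Q0=[P4,P3] Q1=[P1,P2,P5] Q2=[]
t=19-21: P4@Q0 runs 2, rem=4, I/O yield, promote→Q0. Q0=[P3,P4] Q1=[P1,P2,P5] Q2=[]
t=21-23: P3@Q0 runs 2, rem=6, I/O yield, promote→Q0. Q0=[P4,P3] Q1=[P1,P2,P5] Q2=[]
t=23-25: P4@Q0 runs 2, rem=2, I/O yield, promote→Q0. Q0=[P3,P4] Q1=[P1,P2,P5] Q2=[]
t=25-27: P3@Q0 runs 2, rem=4, I/O yield, promote→Q0. Q0=[P4,P3] Q1=[P1,P2,P5] Q2=[]
t=27-29: P4@Q0 runs 2, rem=0, completes. Q0=[P3] Q1=[P1,P2,P5] Q2=[]
t=29-31: P3@Q0 runs 2, rem=2, I/O yield, promote→Q0. Q0=[P3] Q1=[P1,P2,P5] Q2=[]
t=31-33: P3@Q0 runs 2, rem=0, completes. Q0=[] Q1=[P1,P2,P5] Q2=[]
t=33-39: P1@Q1 runs 6, rem=2, quantum used, demote→Q2. Q0=[] Q1=[P2,P5] Q2=[P1]
t=39-45: P2@Q1 runs 6, rem=6, quantum used, demote→Q2. Q0=[] Q1=[P5] Q2=[P1,P2]
t=45-51: P5@Q1 runs 6, rem=2, quantum used, demote→Q2. Q0=[] Q1=[] Q2=[P1,P2,P5]
t=51-53: P1@Q2 runs 2, rem=0, completes. Q0=[] Q1=[] Q2=[P2,P5]
t=53-59: P2@Q2 runs 6, rem=0, completes. Q0=[] Q1=[] Q2=[P5]
t=59-61: P5@Q2 runs 2, rem=0, completes. Q0=[] Q1=[] Q2=[]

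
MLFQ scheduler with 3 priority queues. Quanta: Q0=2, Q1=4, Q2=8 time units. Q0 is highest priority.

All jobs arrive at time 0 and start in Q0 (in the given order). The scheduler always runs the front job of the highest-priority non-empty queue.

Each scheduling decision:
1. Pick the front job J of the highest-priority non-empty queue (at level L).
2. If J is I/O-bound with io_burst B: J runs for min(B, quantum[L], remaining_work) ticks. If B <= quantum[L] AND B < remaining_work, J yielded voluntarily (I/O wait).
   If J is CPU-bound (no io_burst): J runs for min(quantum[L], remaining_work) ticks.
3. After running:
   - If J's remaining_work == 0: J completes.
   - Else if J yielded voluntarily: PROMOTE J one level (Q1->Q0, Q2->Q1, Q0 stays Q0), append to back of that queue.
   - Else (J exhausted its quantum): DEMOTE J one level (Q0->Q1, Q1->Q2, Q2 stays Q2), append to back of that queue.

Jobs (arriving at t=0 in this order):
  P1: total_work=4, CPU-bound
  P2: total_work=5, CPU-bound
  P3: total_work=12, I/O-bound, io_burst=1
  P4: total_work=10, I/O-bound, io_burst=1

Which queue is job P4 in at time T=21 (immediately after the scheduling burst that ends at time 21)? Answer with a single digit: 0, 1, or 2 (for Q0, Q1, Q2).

t=0-2: P1@Q0 runs 2, rem=2, quantum used, demote→Q1. Q0=[P2,P3,P4] Q1=[P1] Q2=[]
t=2-4: P2@Q0 runs 2, rem=3, quantum used, demote→Q1. Q0=[P3,P4] Q1=[P1,P2] Q2=[]
t=4-5: P3@Q0 runs 1, rem=11, I/O yield, promote→Q0. Q0=[P4,P3] Q1=[P1,P2] Q2=[]
t=5-6: P4@Q0 runs 1, rem=9, I/O yield, promote→Q0. Q0=[P3,P4] Q1=[P1,P2] Q2=[]
t=6-7: P3@Q0 runs 1, rem=10, I/O yield, promote→Q0. Q0=[P4,P3] Q1=[P1,P2] Q2=[]
t=7-8: P4@Q0 runs 1, rem=8, I/O yield, promote→Q0. Q0=[P3,P4] Q1=[P1,P2] Q2=[]
t=8-9: P3@Q0 runs 1, rem=9, I/O yield, promote→Q0. Q0=[P4,P3] Q1=[P1,P2] Q2=[]
t=9-10: P4@Q0 runs 1, rem=7, I/O yield, promote→Q0. Q0=[P3,P4] Q1=[P1,P2] Q2=[]
t=10-11: P3@Q0 runs 1, rem=8, I/O yield, promote→Q0. Q0=[P4,P3] Q1=[P1,P2] Q2=[]
t=11-12: P4@Q0 runs 1, rem=6, I/O yield, promote→Q0. Q0=[P3,P4] Q1=[P1,P2] Q2=[]
t=12-13: P3@Q0 runs 1, rem=7, I/O yield, promote→Q0. Q0=[P4,P3] Q1=[P1,P2] Q2=[]
t=13-14: P4@Q0 runs 1, rem=5, I/O yield, promote→Q0. Q0=[P3,P4] Q1=[P1,P2] Q2=[]
t=14-15: P3@Q0 runs 1, rem=6, I/O yield, promote→Q0. Q0=[P4,P3] Q1=[P1,P2] Q2=[]
t=15-16: P4@Q0 runs 1, rem=4, I/O yield, promote→Q0. Q0=[P3,P4] Q1=[P1,P2] Q2=[]
t=16-17: P3@Q0 runs 1, rem=5, I/O yield, promote→Q0. Q0=[P4,P3] Q1=[P1,P2] Q2=[]
t=17-18: P4@Q0 runs 1, rem=3, I/O yield, promote→Q0. Q0=[P3,P4] Q1=[P1,P2] Q2=[]
t=18-19: P3@Q0 runs 1, rem=4, I/O yield, promote→Q0. Q0=[P4,P3] Q1=[P1,P2] Q2=[]
t=19-20: P4@Q0 runs 1, rem=2, I/O yield, promote→Q0. Q0=[P3,P4] Q1=[P1,P2] Q2=[]
t=20-21: P3@Q0 runs 1, rem=3, I/O yield, promote→Q0. Q0=[P4,P3] Q1=[P1,P2] Q2=[]
t=21-22: P4@Q0 runs 1, rem=1, I/O yield, promote→Q0. Q0=[P3,P4] Q1=[P1,P2] Q2=[]
t=22-23: P3@Q0 runs 1, rem=2, I/O yield, promote→Q0. Q0=[P4,P3] Q1=[P1,P2] Q2=[]
t=23-24: P4@Q0 runs 1, rem=0, completes. Q0=[P3] Q1=[P1,P2] Q2=[]
t=24-25: P3@Q0 runs 1, rem=1, I/O yield, promote→Q0. Q0=[P3] Q1=[P1,P2] Q2=[]
t=25-26: P3@Q0 runs 1, rem=0, completes. Q0=[] Q1=[P1,P2] Q2=[]
t=26-28: P1@Q1 runs 2, rem=0, completes. Q0=[] Q1=[P2] Q2=[]
t=28-31: P2@Q1 runs 3, rem=0, completes. Q0=[] Q1=[] Q2=[]

Answer: 0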